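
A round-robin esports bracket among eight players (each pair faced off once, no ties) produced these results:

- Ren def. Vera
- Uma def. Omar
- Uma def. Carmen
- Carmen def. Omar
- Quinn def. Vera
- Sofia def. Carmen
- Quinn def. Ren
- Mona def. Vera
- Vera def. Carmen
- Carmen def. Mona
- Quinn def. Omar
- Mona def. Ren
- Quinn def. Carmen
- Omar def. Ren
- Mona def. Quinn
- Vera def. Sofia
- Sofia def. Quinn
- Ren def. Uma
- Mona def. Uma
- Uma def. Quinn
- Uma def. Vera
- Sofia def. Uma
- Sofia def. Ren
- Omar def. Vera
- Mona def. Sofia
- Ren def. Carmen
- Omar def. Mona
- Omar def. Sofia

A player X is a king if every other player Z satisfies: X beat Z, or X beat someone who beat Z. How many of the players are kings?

8

Omar reaches everyone (king).
Ren reaches everyone (king).
Quinn reaches everyone (king).
Carmen reaches everyone (king).
Sofia reaches everyone (king).
Vera reaches everyone (king).
Uma reaches everyone (king).
Mona reaches everyone (king).
Kings: Omar, Ren, Quinn, Carmen, Sofia, Vera, Uma, Mona — 8.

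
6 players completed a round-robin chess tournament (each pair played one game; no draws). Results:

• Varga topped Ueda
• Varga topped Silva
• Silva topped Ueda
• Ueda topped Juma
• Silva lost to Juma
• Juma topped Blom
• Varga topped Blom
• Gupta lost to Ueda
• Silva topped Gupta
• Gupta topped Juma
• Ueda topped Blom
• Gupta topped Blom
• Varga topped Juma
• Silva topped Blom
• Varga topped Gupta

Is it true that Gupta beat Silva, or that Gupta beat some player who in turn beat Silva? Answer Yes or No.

Gupta did not beat Silva directly.
Gupta beat Juma, Blom. Of those, Juma beat Silva.

Yes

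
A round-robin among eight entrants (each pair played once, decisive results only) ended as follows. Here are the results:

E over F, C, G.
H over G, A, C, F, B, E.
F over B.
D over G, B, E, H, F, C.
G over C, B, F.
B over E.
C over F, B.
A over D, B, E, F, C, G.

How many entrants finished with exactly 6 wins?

3

Win totals: A 6, B 1, C 2, D 6, E 3, F 1, G 3, H 6.
Exactly 6: A, D, H — 3 entrants.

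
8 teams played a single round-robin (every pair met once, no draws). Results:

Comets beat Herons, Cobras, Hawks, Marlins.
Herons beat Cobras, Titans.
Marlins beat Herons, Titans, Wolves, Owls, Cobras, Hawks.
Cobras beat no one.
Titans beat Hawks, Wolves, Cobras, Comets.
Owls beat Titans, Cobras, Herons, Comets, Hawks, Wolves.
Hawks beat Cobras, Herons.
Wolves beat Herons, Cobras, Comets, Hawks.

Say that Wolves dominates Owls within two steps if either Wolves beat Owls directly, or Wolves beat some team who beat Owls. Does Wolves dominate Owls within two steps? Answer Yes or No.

No

Wolves did not beat Owls directly.
Wolves beat Hawks, Herons, Comets, Cobras, but each of them lost to Owls. No two-step path.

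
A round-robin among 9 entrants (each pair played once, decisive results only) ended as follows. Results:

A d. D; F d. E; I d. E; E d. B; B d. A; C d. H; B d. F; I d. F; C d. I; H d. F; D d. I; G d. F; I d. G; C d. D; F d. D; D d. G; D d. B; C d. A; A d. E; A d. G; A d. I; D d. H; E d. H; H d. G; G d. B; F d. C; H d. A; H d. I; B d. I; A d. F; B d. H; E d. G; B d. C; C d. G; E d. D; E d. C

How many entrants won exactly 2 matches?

1

Win totals: A 5, B 5, C 5, D 4, E 5, F 3, G 2, H 4, I 3.
Exactly 2: G — 1 entrant.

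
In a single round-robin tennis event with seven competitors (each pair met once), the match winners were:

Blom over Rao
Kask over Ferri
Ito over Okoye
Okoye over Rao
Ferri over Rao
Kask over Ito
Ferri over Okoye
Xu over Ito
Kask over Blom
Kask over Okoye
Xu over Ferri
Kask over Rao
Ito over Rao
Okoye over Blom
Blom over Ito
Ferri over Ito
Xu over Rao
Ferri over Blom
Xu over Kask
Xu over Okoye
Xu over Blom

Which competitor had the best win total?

Win totals: Kask 5, Xu 6, Blom 2, Okoye 2, Ito 2, Rao 0, Ferri 4.
Xu leads with 6 wins (next highest: 5).

Xu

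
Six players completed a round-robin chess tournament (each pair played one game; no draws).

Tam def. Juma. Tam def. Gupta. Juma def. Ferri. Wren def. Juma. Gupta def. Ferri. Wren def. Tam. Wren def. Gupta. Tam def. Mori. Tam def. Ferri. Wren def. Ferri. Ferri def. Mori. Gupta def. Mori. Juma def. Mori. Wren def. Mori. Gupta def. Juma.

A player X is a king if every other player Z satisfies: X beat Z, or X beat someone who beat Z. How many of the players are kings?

Ferri cannot reach Juma, Wren, Tam, Gupta in two steps.
Juma cannot reach Wren, Tam, Gupta in two steps.
Mori cannot reach Ferri, Juma, Wren, Tam, Gupta in two steps.
Wren reaches everyone (king).
Tam cannot reach Wren in two steps.
Gupta cannot reach Wren, Tam in two steps.
Kings: Wren — 1.

1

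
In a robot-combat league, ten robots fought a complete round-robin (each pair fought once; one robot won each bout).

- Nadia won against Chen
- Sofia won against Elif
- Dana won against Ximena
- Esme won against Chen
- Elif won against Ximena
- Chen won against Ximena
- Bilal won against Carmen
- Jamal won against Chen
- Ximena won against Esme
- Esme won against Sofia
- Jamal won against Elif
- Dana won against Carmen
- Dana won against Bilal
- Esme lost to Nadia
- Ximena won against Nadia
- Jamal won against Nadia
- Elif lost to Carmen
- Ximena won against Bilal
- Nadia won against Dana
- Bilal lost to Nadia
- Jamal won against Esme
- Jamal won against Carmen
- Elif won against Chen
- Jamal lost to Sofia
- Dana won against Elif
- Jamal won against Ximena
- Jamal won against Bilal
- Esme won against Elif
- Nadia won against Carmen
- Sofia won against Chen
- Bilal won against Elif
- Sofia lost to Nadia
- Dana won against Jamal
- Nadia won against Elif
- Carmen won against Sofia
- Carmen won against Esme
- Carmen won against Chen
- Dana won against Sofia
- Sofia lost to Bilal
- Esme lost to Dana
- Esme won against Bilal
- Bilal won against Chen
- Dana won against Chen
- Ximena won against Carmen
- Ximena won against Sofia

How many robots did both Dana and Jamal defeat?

Dana beat: Bilal, Sofia, Esme, Ximena, Carmen, Elif, Chen, Jamal.
Jamal beat: Bilal, Esme, Ximena, Carmen, Nadia, Elif, Chen.
Both beat: Bilal, Esme, Ximena, Carmen, Elif, Chen — 6.

6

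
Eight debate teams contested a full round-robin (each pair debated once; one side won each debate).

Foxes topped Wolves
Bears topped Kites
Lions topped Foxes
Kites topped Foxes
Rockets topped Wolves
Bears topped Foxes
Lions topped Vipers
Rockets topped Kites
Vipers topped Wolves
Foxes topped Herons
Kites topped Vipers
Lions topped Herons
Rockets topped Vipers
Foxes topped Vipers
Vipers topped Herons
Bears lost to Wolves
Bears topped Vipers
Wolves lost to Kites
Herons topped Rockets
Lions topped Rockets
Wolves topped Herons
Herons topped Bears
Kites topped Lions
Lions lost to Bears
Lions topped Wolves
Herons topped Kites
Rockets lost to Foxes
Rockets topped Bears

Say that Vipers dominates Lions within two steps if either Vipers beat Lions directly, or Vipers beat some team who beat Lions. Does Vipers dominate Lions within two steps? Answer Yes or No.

No

Vipers did not beat Lions directly.
Vipers beat Wolves, Herons, but each of them lost to Lions. No two-step path.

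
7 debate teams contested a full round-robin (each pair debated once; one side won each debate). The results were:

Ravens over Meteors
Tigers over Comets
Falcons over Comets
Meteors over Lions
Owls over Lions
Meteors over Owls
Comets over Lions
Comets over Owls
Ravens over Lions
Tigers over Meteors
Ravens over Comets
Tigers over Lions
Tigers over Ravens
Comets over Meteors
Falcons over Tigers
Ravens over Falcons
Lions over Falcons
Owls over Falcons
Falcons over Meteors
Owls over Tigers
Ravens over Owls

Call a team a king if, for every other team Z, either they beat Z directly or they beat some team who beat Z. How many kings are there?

4

Lions cannot reach Owls, Ravens in two steps.
Falcons reaches everyone (king).
Owls reaches everyone (king).
Tigers reaches everyone (king).
Comets cannot reach Ravens in two steps.
Meteors cannot reach Comets, Ravens in two steps.
Ravens reaches everyone (king).
Kings: Falcons, Owls, Tigers, Ravens — 4.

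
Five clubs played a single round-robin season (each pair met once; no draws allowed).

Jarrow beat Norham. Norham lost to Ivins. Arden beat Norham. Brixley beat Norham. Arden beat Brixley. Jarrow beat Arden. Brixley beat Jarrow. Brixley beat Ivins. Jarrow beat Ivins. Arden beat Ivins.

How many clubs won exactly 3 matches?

Win totals: Brixley 3, Norham 0, Arden 3, Jarrow 3, Ivins 1.
Exactly 3: Brixley, Arden, Jarrow — 3 clubs.

3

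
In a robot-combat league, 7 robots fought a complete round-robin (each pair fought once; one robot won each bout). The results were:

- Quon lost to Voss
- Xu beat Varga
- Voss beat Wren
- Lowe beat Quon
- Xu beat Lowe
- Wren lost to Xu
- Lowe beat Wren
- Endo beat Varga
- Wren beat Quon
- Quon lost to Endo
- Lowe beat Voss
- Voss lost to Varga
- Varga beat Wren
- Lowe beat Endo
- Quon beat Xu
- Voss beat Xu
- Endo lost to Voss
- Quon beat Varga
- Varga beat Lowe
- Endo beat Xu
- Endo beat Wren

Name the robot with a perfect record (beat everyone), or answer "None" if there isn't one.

None

Highest win total is Voss with 4 (out of 6 possible).
Voss lost to Varga, Lowe, so no robot went undefeated.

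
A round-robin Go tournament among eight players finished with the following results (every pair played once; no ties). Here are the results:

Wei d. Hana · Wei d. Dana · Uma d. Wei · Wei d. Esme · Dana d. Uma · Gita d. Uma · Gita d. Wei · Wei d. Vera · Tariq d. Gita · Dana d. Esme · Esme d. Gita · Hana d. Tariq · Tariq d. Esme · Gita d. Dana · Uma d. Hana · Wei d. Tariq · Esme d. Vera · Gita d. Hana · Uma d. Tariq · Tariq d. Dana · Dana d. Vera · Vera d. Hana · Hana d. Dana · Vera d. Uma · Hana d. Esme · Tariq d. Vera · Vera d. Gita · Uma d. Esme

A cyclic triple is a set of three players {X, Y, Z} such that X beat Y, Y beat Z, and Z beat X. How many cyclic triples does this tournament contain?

Win totals: Esme 2, Tariq 4, Gita 4, Dana 3, Uma 4, Vera 3, Wei 5, Hana 3.
A player with w wins dominates both others in C(w,2) triples; summing gives 1 + 6 + 6 + 3 + 6 + 3 + 10 + 3 = 38 transitive triples.
Total triples C(8,3) = 56, so cyclic triples = 56 − 38 = 18.

18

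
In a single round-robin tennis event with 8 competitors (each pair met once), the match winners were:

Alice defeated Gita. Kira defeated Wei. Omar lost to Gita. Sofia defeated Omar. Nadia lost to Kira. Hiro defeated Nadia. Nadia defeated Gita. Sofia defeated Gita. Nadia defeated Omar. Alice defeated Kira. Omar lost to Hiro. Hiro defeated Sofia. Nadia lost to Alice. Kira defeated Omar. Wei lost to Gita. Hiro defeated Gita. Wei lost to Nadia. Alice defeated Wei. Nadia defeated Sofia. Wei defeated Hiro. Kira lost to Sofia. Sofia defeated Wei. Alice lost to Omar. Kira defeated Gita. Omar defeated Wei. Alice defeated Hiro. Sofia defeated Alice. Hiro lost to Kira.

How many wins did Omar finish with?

Omar's results: beat Alice, Wei; lost to Nadia, Gita, Hiro, Sofia, Kira.
That is 2 wins.

2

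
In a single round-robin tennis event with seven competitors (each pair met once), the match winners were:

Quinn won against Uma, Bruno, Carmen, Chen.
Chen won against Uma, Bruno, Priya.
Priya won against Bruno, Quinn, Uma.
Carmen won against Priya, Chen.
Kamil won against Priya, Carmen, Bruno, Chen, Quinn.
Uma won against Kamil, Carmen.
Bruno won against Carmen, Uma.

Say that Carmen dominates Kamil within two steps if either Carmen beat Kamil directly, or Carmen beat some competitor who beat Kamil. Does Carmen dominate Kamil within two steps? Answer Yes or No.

No

Carmen did not beat Kamil directly.
Carmen beat Priya, Chen, but each of them lost to Kamil. No two-step path.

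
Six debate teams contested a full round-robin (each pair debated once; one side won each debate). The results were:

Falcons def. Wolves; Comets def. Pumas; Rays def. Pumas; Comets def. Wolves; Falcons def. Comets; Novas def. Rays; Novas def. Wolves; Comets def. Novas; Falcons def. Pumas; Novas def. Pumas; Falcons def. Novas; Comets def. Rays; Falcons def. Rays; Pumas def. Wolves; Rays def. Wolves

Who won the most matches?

Win totals: Falcons 5, Pumas 1, Novas 3, Comets 4, Rays 2, Wolves 0.
Falcons leads with 5 wins (next highest: 4).

Falcons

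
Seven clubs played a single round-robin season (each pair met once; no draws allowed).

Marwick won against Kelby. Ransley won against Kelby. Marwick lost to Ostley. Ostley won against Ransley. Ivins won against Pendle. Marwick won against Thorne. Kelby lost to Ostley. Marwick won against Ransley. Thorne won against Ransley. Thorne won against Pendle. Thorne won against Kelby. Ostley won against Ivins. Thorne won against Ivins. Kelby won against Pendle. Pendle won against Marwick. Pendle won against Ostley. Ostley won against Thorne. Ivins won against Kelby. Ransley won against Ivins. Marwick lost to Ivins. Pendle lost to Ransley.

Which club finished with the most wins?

Win totals: Pendle 2, Ivins 3, Kelby 1, Ostley 5, Thorne 4, Marwick 3, Ransley 3.
Ostley leads with 5 wins (next highest: 4).

Ostley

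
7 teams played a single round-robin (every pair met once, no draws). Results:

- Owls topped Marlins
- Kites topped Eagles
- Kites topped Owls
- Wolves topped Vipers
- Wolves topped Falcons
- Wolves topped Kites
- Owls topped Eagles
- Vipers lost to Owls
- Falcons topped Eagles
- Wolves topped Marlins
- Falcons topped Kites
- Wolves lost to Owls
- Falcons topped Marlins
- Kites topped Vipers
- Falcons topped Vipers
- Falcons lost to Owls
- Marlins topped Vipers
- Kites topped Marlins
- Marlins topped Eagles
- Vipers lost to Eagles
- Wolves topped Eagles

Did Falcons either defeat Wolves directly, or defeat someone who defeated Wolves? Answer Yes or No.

No

Falcons did not beat Wolves directly.
Falcons beat Kites, Vipers, Eagles, Marlins, but each of them lost to Wolves. No two-step path.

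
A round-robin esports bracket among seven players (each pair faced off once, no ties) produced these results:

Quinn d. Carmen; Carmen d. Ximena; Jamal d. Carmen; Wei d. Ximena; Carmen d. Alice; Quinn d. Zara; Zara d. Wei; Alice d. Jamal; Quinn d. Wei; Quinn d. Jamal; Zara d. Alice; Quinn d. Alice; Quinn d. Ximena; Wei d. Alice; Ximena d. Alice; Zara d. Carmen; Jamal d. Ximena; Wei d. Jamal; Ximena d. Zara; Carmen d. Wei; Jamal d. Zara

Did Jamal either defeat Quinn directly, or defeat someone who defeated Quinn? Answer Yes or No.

No

Jamal did not beat Quinn directly.
Jamal beat Carmen, Zara, Ximena, but each of them lost to Quinn. No two-step path.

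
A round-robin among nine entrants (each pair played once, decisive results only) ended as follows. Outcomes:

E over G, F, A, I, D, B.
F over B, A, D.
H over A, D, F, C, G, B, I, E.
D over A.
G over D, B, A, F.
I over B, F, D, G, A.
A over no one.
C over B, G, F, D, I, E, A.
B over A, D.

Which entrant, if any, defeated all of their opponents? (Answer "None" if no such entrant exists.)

H

H has 8 wins out of 8 opponents — a perfect record.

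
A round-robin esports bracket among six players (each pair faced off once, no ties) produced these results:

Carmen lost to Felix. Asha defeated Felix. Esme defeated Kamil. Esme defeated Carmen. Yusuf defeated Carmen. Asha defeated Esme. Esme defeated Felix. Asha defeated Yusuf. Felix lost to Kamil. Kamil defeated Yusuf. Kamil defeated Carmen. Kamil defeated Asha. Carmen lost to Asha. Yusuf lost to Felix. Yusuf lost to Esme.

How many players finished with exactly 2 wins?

1

Win totals: Esme 4, Felix 2, Yusuf 1, Asha 4, Carmen 0, Kamil 4.
Exactly 2: Felix — 1 player.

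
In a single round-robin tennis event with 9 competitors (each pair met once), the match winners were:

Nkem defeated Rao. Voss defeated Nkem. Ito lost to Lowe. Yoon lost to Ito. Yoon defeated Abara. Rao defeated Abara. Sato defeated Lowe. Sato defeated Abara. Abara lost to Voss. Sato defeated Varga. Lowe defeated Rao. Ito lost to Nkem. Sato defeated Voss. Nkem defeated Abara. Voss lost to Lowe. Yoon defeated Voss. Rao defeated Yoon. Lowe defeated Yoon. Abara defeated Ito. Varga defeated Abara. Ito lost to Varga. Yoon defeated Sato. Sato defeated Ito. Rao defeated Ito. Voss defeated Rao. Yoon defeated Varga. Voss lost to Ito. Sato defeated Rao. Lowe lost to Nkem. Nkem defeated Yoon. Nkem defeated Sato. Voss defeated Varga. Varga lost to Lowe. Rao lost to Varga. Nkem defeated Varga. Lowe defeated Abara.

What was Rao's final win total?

3

Rao's results: beat Abara, Ito, Yoon; lost to Voss, Varga, Nkem, Lowe, Sato.
That is 3 wins.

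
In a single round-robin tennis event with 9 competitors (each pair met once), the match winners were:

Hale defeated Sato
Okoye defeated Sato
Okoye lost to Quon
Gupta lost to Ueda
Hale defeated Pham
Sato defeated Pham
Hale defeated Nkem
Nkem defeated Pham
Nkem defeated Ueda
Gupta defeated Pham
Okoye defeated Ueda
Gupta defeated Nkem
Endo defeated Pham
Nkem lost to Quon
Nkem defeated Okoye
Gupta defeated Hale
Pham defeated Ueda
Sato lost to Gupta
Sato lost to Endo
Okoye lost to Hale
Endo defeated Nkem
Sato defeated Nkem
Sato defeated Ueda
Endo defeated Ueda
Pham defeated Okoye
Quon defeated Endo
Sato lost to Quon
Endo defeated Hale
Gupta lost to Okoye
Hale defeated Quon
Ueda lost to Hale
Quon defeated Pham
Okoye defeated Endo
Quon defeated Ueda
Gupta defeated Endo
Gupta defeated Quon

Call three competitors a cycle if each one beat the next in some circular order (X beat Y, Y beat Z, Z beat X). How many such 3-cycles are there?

Win totals: Nkem 3, Endo 5, Sato 3, Ueda 1, Hale 6, Gupta 6, Okoye 4, Pham 2, Quon 6.
A competitor with w wins dominates both others in C(w,2) triples; summing gives 3 + 10 + 3 + 0 + 15 + 15 + 6 + 1 + 15 = 68 transitive triples.
Total triples C(9,3) = 84, so cyclic triples = 84 − 68 = 16.

16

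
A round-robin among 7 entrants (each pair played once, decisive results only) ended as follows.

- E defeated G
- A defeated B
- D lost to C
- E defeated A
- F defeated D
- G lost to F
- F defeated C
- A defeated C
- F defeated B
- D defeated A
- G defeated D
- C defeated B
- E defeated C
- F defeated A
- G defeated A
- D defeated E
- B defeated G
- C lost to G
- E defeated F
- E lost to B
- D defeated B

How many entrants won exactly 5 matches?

Win totals: A 2, B 2, C 2, D 3, E 4, F 5, G 3.
Exactly 5: F — 1 entrant.

1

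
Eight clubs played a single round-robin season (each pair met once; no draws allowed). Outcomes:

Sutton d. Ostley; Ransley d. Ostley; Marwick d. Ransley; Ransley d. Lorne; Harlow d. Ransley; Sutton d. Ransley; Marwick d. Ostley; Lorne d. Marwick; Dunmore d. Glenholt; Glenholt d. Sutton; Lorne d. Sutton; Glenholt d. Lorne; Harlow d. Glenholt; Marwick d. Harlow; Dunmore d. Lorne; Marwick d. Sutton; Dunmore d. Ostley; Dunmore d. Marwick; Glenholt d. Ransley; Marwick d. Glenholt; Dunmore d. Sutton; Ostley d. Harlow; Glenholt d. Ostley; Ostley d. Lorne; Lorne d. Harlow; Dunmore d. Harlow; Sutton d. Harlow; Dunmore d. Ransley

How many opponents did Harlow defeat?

2

Harlow's results: beat Glenholt, Ransley; lost to Ostley, Sutton, Lorne, Marwick, Dunmore.
That is 2 wins.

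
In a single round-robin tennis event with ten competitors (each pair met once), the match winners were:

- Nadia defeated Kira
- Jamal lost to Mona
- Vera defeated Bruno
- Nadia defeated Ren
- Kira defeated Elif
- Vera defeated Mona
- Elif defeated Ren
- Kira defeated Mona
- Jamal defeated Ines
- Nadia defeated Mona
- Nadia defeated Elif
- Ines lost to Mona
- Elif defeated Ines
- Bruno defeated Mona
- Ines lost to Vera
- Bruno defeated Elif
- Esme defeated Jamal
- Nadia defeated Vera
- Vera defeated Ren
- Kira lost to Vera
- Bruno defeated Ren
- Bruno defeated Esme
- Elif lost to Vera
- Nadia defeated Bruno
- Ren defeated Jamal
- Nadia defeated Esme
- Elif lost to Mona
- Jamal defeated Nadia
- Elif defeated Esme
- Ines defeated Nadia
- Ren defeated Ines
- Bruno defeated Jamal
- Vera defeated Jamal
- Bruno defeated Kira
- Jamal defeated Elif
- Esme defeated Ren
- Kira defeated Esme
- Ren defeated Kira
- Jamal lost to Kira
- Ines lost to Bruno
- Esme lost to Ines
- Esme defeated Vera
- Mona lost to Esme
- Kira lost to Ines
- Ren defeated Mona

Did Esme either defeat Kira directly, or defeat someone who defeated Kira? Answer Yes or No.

Yes

Esme did not beat Kira directly.
Esme beat Vera, Jamal, Ren, Mona. Of those, Vera beat Kira.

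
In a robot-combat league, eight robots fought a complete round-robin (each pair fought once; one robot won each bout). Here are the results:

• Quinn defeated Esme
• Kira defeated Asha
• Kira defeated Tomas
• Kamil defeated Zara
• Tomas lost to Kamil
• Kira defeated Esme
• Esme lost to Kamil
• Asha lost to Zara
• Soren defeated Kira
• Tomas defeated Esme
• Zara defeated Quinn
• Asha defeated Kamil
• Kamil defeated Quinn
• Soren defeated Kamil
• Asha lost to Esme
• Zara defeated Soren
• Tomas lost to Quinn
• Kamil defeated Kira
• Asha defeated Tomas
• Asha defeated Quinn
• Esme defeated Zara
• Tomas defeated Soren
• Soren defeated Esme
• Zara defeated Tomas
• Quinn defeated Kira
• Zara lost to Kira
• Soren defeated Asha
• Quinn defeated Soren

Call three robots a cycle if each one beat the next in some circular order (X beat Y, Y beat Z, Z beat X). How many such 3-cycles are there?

17

Win totals: Tomas 2, Zara 4, Kamil 5, Asha 3, Quinn 4, Esme 2, Soren 4, Kira 4.
A robot with w wins dominates both others in C(w,2) triples; summing gives 1 + 6 + 10 + 3 + 6 + 1 + 6 + 6 = 39 transitive triples.
Total triples C(8,3) = 56, so cyclic triples = 56 − 39 = 17.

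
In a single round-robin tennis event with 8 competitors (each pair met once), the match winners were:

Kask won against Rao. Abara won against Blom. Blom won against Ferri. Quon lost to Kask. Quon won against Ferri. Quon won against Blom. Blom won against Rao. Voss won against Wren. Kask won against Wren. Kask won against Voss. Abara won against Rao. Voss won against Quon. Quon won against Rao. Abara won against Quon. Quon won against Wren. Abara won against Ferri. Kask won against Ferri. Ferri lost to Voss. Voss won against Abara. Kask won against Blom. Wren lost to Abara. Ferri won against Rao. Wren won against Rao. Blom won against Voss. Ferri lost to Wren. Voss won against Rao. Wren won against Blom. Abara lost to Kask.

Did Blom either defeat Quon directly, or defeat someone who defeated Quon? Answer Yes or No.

Yes

Blom did not beat Quon directly.
Blom beat Rao, Ferri, Voss. Of those, Voss beat Quon.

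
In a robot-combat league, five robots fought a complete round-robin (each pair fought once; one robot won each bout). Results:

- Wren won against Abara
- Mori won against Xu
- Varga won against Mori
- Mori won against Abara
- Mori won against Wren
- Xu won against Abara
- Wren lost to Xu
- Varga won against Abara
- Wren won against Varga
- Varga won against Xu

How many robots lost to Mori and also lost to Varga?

Mori beat: Abara, Xu, Wren.
Varga beat: Abara, Xu, Mori.
Both beat: Abara, Xu — 2.

2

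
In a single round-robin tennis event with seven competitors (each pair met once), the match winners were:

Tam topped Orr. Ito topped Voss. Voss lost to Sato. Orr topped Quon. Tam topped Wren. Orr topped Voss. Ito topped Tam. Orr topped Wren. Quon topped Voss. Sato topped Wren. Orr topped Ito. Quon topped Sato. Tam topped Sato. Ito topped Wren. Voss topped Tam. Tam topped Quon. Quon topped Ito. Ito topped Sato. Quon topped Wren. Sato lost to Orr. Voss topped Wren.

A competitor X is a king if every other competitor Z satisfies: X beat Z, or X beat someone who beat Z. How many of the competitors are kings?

3

Ito reaches everyone (king).
Wren cannot reach Ito, Sato, Orr, Tam, Quon, Voss in two steps.
Sato cannot reach Ito, Orr, Quon in two steps.
Orr reaches everyone (king).
Tam reaches everyone (king).
Quon cannot reach Orr in two steps.
Voss cannot reach Ito in two steps.
Kings: Ito, Orr, Tam — 3.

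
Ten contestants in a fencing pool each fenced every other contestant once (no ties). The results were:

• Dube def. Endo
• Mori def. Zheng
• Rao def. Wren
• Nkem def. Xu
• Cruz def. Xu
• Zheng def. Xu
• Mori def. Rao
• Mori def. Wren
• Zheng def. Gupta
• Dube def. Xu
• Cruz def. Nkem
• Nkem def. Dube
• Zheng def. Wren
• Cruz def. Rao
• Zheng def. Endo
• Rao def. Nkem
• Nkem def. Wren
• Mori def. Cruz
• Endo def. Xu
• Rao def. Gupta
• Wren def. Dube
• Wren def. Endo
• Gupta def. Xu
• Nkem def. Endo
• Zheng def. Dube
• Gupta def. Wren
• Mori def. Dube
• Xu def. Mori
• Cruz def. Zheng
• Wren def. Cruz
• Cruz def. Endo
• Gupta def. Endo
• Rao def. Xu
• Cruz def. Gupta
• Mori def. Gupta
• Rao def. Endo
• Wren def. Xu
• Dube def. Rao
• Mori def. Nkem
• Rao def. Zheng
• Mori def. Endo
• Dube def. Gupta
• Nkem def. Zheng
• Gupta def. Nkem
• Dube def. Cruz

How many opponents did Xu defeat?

Xu's results: beat Mori; lost to Cruz, Rao, Endo, Nkem, Gupta, Zheng, Dube, Wren.
That is 1 win.

1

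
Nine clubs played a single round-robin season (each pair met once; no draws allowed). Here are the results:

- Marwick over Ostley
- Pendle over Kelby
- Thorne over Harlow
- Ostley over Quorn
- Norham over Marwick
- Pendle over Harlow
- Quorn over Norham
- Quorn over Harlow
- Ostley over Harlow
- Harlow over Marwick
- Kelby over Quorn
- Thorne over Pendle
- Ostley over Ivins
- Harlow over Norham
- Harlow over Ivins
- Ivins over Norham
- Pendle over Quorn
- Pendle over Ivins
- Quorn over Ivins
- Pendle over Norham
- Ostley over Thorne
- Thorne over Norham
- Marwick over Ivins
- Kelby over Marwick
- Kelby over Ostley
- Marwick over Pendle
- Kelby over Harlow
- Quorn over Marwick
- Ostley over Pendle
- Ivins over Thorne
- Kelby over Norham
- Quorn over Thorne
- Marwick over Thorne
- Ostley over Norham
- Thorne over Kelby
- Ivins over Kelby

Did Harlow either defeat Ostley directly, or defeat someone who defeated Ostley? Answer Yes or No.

Harlow did not beat Ostley directly.
Harlow beat Marwick, Ivins, Norham. Of those, Marwick beat Ostley.

Yes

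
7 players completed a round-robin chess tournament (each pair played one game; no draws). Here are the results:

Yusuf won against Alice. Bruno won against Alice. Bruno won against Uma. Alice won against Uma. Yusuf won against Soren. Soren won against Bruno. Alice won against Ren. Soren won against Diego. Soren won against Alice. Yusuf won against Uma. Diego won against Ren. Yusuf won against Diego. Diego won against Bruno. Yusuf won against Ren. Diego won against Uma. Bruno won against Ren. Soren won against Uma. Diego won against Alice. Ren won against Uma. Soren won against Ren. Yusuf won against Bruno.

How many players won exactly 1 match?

Win totals: Bruno 3, Uma 0, Diego 4, Alice 2, Soren 5, Ren 1, Yusuf 6.
Exactly 1: Ren — 1 player.

1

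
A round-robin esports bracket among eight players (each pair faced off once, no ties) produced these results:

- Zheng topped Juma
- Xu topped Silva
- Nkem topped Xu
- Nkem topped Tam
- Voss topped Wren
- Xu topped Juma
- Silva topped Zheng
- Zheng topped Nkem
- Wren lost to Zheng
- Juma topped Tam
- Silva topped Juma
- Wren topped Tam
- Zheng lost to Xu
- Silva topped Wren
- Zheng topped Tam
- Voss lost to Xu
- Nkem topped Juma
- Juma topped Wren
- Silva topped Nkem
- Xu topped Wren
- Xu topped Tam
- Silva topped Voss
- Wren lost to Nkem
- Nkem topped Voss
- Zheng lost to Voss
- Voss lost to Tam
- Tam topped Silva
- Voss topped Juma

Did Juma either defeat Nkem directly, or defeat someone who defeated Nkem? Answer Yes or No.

No

Juma did not beat Nkem directly.
Juma beat Tam, Wren, but each of them lost to Nkem. No two-step path.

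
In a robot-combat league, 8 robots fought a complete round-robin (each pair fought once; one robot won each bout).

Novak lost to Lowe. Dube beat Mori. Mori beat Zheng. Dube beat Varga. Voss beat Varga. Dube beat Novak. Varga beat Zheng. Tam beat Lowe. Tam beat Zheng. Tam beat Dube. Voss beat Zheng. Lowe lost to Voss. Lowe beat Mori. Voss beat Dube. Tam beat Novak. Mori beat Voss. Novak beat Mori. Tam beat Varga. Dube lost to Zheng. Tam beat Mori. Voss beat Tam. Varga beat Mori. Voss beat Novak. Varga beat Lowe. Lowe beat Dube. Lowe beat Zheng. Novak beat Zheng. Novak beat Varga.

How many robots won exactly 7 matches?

Win totals: Varga 3, Novak 3, Lowe 4, Zheng 1, Dube 3, Voss 6, Mori 2, Tam 6.
No robot has exactly 7 wins.

0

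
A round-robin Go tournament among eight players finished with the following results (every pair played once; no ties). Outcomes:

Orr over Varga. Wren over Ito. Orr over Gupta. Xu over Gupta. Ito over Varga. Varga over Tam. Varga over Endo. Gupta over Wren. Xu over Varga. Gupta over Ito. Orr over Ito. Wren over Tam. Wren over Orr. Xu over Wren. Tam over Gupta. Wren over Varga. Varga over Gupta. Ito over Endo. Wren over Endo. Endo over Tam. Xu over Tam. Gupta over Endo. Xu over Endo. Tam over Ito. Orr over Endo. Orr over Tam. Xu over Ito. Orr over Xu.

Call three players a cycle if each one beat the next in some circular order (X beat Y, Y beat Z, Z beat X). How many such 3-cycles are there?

Win totals: Gupta 3, Xu 6, Orr 6, Endo 1, Varga 3, Wren 5, Ito 2, Tam 2.
A player with w wins dominates both others in C(w,2) triples; summing gives 3 + 15 + 15 + 0 + 3 + 10 + 1 + 1 = 48 transitive triples.
Total triples C(8,3) = 56, so cyclic triples = 56 − 48 = 8.

8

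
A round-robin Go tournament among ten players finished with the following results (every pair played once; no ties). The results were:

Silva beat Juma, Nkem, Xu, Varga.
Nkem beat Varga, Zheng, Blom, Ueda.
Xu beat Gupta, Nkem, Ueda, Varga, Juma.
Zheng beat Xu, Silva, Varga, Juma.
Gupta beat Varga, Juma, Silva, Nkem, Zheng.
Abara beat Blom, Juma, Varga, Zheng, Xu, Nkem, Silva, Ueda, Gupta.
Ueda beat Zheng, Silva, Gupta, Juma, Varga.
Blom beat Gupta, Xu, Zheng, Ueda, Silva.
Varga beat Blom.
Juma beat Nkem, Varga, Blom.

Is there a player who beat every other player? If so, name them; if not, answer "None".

Abara has 9 wins out of 9 opponents — a perfect record.

Abara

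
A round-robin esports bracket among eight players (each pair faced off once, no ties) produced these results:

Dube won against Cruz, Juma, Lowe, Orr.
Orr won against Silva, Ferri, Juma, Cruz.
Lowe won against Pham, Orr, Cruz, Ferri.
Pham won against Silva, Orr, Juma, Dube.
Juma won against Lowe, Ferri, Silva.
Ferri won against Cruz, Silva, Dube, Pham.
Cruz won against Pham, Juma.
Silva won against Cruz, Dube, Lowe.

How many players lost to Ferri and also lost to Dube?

Ferri beat: Pham, Cruz, Dube, Silva.
Dube beat: Cruz, Orr, Juma, Lowe.
Both beat: Cruz — 1.

1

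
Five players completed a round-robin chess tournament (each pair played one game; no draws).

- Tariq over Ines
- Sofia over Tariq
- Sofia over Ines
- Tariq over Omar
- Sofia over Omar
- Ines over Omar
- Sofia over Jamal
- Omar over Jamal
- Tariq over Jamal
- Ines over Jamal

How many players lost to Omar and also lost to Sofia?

1

Omar beat: Jamal.
Sofia beat: Jamal, Tariq, Ines, Omar.
Both beat: Jamal — 1.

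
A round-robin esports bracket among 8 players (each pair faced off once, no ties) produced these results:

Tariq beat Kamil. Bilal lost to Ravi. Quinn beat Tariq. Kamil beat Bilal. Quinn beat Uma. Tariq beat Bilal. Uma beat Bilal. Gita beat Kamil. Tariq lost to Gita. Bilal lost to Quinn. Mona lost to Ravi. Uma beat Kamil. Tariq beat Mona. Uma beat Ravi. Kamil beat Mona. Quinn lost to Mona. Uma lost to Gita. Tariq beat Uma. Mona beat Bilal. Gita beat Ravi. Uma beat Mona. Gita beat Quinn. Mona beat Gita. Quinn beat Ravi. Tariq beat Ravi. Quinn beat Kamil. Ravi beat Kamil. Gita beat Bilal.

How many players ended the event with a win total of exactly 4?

1

Win totals: Mona 3, Bilal 0, Ravi 3, Uma 4, Kamil 2, Gita 6, Tariq 5, Quinn 5.
Exactly 4: Uma — 1 player.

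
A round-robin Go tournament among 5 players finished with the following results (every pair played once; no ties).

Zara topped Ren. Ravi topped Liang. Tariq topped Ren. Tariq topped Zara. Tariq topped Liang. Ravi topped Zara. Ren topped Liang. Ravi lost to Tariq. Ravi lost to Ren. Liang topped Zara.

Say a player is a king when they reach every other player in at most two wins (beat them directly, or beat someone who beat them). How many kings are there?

Zara cannot reach Tariq in two steps.
Ren cannot reach Tariq in two steps.
Tariq reaches everyone (king).
Liang cannot reach Tariq, Ravi in two steps.
Ravi cannot reach Tariq in two steps.
Kings: Tariq — 1.

1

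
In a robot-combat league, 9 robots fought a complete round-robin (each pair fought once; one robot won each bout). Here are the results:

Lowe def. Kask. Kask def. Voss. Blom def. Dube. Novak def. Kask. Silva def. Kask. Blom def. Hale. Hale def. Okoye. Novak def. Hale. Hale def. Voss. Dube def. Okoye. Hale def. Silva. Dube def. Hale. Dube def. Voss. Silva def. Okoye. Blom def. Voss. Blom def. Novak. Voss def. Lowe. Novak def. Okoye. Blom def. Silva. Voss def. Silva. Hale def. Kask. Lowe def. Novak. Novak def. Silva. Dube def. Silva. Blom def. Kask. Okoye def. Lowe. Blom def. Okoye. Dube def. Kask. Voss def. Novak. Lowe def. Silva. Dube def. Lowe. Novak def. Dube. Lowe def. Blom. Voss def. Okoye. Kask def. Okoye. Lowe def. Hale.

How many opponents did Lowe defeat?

Lowe's results: beat Silva, Novak, Blom, Hale, Kask; lost to Voss, Dube, Okoye.
That is 5 wins.

5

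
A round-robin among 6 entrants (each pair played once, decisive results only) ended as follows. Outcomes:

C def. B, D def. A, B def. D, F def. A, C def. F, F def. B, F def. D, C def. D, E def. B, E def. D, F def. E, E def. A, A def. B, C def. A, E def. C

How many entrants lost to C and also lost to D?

C beat: A, B, D, F.
D beat: A.
Both beat: A — 1.

1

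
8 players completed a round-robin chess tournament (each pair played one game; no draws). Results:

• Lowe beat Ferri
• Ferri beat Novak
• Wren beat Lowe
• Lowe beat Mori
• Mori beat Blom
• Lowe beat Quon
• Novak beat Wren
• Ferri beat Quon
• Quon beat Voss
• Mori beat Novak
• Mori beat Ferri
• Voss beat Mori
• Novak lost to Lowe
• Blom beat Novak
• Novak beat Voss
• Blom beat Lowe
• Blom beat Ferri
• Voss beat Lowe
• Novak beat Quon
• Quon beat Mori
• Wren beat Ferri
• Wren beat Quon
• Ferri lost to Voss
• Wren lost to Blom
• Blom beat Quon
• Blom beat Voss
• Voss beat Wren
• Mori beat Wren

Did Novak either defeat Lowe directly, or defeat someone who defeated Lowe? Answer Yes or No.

Yes

Novak did not beat Lowe directly.
Novak beat Quon, Wren, Voss. Of those, Wren beat Lowe.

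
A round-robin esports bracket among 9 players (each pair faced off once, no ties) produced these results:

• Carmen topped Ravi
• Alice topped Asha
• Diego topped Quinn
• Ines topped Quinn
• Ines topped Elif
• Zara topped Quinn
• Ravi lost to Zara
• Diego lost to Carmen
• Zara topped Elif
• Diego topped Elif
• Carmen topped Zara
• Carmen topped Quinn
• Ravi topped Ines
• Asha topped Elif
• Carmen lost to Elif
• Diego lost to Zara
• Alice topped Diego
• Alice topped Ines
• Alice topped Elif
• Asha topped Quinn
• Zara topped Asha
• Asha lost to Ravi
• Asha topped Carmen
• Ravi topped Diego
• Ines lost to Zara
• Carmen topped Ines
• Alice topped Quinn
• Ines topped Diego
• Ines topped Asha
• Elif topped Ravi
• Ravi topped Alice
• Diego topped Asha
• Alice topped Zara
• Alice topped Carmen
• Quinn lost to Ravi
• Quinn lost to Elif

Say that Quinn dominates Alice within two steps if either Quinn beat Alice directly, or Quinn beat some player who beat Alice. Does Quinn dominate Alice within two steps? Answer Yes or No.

Quinn did not beat Alice directly.
Quinn beat no one, so there is no intermediate player.

No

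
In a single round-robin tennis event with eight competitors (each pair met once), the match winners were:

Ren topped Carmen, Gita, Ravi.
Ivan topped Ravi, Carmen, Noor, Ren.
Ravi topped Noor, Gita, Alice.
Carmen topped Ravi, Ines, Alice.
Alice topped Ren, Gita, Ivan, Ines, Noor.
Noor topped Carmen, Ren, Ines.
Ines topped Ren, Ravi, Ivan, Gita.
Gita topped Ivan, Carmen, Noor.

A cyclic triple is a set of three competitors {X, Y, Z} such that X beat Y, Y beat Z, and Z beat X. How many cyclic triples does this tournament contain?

Win totals: Alice 5, Ren 3, Noor 3, Ravi 3, Ines 4, Ivan 4, Carmen 3, Gita 3.
A competitor with w wins dominates both others in C(w,2) triples; summing gives 10 + 3 + 3 + 3 + 6 + 6 + 3 + 3 = 37 transitive triples.
Total triples C(8,3) = 56, so cyclic triples = 56 − 37 = 19.

19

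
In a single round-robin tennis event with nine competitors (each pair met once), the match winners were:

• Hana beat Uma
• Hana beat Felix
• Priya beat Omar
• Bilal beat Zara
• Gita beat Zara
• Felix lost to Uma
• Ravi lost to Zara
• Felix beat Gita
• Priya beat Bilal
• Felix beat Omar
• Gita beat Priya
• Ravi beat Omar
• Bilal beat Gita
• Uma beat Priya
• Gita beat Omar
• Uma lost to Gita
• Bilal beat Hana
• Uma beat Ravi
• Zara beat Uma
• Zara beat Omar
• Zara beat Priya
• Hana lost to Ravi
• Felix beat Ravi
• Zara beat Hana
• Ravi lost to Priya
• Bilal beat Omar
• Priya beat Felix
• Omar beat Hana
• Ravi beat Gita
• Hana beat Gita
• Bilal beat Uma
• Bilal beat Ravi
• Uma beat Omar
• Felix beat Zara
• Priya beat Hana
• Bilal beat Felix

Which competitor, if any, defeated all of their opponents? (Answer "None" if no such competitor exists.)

None

Highest win total is Bilal with 7 (out of 8 possible).
Bilal lost to Priya, so no competitor went undefeated.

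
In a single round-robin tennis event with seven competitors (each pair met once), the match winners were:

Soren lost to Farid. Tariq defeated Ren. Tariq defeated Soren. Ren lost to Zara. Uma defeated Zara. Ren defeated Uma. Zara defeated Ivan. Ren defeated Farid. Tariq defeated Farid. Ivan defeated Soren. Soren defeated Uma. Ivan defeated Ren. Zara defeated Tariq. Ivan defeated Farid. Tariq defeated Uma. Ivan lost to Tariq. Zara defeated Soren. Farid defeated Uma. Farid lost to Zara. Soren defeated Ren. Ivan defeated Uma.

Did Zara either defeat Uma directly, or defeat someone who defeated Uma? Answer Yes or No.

Zara did not beat Uma directly.
Zara beat Farid, Soren, Ren, Ivan, Tariq. Of those, Farid beat Uma.

Yes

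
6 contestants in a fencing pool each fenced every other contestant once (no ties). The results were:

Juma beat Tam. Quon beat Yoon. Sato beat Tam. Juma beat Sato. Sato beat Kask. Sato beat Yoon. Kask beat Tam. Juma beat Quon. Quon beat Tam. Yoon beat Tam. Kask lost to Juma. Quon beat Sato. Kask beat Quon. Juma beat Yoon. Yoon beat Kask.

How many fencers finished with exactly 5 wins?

Win totals: Yoon 2, Kask 2, Quon 3, Tam 0, Juma 5, Sato 3.
Exactly 5: Juma — 1 fencer.

1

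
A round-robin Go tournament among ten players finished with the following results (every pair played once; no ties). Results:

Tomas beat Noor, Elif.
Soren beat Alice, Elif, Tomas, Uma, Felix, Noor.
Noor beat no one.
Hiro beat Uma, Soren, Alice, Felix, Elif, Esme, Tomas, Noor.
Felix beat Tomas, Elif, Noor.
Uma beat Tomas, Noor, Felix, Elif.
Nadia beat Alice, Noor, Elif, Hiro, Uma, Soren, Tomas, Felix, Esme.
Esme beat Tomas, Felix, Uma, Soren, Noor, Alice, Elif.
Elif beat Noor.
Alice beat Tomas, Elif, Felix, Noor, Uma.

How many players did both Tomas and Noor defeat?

0

Tomas beat: Noor, Elif.
Noor beat: no one.
No one was beaten by both.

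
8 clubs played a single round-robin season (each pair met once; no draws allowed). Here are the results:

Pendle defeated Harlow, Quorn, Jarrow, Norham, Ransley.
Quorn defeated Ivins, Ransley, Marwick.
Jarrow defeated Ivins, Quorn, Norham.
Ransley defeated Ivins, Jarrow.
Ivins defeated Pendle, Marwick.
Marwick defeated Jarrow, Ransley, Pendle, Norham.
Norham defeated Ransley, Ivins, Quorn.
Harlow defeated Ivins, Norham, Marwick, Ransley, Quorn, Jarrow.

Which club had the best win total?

Win totals: Ransley 2, Norham 3, Quorn 3, Ivins 2, Jarrow 3, Marwick 4, Pendle 5, Harlow 6.
Harlow leads with 6 wins (next highest: 5).

Harlow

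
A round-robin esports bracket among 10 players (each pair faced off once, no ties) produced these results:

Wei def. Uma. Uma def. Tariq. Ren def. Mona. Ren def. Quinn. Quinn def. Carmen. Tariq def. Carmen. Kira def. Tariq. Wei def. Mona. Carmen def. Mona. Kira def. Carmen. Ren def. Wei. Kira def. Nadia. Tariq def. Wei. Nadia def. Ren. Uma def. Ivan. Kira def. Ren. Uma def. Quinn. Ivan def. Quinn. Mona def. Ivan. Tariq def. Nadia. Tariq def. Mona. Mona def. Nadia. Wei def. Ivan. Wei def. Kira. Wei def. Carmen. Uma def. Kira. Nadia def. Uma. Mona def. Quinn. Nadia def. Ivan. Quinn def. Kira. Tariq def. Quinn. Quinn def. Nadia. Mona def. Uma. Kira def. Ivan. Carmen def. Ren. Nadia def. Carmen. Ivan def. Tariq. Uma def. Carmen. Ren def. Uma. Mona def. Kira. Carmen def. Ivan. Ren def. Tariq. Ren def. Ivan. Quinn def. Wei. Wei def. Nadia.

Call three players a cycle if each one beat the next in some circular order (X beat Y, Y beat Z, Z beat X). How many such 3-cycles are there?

34

Win totals: Nadia 4, Carmen 3, Uma 5, Ivan 2, Kira 5, Quinn 4, Ren 6, Wei 6, Mona 5, Tariq 5.
A player with w wins dominates both others in C(w,2) triples; summing gives 6 + 3 + 10 + 1 + 10 + 6 + 15 + 15 + 10 + 10 = 86 transitive triples.
Total triples C(10,3) = 120, so cyclic triples = 120 − 86 = 34.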